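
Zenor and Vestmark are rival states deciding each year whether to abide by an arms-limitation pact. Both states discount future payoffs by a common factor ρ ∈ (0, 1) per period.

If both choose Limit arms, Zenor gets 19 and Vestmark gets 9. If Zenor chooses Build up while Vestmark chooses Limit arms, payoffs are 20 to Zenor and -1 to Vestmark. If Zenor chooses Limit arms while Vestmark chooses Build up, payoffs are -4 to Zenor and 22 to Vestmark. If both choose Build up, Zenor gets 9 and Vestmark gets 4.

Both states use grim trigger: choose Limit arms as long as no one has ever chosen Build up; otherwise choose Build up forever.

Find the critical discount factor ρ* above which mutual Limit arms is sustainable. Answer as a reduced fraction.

13/18

For Zenor: deviation gain 20−19 = 1, per-period punishment loss 19−9 = 10. IC gives ρ ≥ 1/11.
For Vestmark: gain 13, loss 5 per period, so ρ ≥ 13/18.
The tighter constraint is Vestmark's, so cooperation needs ρ ≥ 13/18.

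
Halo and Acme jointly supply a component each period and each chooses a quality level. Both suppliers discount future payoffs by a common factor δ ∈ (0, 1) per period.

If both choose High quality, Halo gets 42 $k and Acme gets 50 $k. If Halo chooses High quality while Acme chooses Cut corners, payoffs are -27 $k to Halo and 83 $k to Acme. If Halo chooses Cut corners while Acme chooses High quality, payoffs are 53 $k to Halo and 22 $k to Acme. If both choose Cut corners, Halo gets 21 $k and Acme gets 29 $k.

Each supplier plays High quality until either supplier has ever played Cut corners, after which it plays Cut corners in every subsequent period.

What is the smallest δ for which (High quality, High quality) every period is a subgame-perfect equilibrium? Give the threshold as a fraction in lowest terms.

For Halo: deviation gain 53−42 = 11, per-period punishment loss 42−21 = 21. IC gives δ ≥ 11/32.
For Acme: gain 33, loss 21 per period, so δ ≥ 33/54 = 11/18.
The tighter constraint is Acme's, so cooperation needs δ ≥ 11/18.

11/18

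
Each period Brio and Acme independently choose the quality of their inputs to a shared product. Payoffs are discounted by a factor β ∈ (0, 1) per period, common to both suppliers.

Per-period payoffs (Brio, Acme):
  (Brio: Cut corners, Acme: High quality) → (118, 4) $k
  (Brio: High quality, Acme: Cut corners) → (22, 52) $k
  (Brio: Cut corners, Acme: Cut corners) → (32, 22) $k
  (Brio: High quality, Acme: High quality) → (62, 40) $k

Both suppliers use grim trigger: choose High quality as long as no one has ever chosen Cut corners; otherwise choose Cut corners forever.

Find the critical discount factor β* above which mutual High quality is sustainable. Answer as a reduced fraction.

For Brio: deviation gain 118−62 = 56, per-period punishment loss 62−32 = 30. IC gives β ≥ 56/86 = 28/43.
For Acme: gain 12, loss 18 per period, so β ≥ 12/30 = 2/5.
The tighter constraint is Brio's, so cooperation needs β ≥ 28/43.

28/43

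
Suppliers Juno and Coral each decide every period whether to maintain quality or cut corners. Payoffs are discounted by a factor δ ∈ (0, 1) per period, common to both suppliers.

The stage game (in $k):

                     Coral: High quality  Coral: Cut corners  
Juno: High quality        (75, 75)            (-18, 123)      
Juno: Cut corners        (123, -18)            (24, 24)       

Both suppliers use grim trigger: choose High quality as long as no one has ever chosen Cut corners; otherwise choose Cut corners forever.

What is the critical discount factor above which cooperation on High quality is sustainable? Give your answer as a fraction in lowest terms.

16/33

Cooperation forever yields 75 each period: 75/(1−δ).
Deviating yields 123 once, then 24 forever: 123 + 24δ/(1−δ).
No profitable deviation requires 75/(1−δ) ≥ 123 + 24δ/(1−δ).
Multiplying by (1−δ): 75 ≥ 123(1−δ) + 24δ = 123 − 99δ.
So 99δ ≥ 48, i.e. δ ≥ 48/99 = 16/33.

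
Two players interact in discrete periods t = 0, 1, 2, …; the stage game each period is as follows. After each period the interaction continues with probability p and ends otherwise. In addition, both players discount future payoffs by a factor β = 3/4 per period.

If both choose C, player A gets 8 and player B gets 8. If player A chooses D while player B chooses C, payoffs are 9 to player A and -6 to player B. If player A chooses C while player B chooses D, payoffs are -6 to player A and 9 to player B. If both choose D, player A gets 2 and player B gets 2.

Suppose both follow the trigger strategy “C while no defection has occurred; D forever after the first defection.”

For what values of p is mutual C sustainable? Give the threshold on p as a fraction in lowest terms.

4/21

Expected continuation weight on next period's payoff is β·p = 3/4·p, which plays the role of the discount factor.
Cooperation requires 3/4·p ≥ (9−8)/(9−2) = 1/7, hence p ≥ 4/21.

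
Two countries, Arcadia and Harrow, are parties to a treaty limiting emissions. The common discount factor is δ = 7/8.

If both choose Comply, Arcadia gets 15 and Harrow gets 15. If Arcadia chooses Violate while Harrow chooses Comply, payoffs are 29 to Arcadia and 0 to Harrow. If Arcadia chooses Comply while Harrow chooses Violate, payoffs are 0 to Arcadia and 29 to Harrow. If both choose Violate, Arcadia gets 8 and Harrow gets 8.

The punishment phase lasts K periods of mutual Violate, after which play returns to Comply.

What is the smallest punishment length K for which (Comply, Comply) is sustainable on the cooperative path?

Need Σ_{k=1}^{K} δ^k ≥ (29−15)/(15−8) = 2.0000 at δ = 7/8.
At K = 2 the sum is 1.6406 < 2.0000; at K = 3 it is 2.3105 ≥ 2.0000.
So the minimum punishment length is K = 3.

3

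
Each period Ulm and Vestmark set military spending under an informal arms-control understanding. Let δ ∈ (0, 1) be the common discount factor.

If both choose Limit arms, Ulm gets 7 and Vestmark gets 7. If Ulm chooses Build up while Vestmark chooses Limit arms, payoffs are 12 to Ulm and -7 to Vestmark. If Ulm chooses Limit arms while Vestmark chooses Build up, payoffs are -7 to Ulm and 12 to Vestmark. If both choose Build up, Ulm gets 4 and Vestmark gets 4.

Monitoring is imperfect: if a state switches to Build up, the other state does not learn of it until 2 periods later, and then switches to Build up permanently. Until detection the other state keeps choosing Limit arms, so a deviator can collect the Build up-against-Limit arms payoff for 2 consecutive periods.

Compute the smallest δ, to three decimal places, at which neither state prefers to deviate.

0.791

Deviating for the 2 undetected periods gains 12−7 = 5 per period over cooperation, then loses 7−4 = 3 per period forever once punishment starts.
Gain: 5(1 + δ + … + δ^1); loss: 3·δ^2/(1−δ).
No profitable deviation ⇔ 5(1−δ^2) ≤ 3·δ^2, i.e. δ^2 ≥ 5/(5+3) = 5/8.
Hence δ ≥ (5/8)^(1/2) ≈ 0.791.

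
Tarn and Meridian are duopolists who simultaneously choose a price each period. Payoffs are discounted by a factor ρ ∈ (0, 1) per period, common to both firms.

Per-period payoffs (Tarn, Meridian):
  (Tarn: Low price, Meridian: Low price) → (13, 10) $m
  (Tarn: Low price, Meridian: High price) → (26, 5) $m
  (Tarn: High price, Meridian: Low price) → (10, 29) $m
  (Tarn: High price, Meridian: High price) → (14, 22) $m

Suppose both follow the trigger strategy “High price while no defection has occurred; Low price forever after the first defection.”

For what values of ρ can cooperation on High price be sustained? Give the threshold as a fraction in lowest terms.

For Tarn: deviation gain 26−14 = 12, per-period punishment loss 14−13 = 1. IC gives ρ ≥ 12/13.
For Meridian: gain 7, loss 12 per period, so ρ ≥ 7/19.
The tighter constraint is Tarn's, so cooperation needs ρ ≥ 12/13.

12/13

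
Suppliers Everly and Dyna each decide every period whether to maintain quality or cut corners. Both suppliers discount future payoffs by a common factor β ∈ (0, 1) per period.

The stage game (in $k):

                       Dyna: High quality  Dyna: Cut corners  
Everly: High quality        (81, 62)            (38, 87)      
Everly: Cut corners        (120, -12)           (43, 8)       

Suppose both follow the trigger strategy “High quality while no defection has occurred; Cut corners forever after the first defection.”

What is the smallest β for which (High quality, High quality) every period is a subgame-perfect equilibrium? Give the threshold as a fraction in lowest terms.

Everly: cooperation gives 81 each period; deviation gives 120 once then 43 forever.
  81/(1−β) ≥ 120 + 43β/(1−β) ⇒ β ≥ 39/77.
Dyna: cooperation gives 62 each period; deviation gives 87 once then 8 forever.
  β ≥ 25/79.
Both must hold, so the binding constraint is Everly's: β ≥ 39/77.

39/77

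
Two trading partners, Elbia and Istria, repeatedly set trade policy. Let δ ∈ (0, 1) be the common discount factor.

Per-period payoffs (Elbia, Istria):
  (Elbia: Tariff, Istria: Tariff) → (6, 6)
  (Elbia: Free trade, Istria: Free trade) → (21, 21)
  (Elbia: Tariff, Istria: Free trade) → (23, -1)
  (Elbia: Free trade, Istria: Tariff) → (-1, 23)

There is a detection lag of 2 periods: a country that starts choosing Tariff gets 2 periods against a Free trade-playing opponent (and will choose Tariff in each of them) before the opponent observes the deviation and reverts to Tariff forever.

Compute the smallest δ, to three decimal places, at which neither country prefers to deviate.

0.343

A deviator earns 23 for 2 periods, then 6 forever; cooperating earns 21 forever. Multiplying the IC by (1−δ):
21 ≥ 23(1−δ^2) + 6δ^2, so 17·δ^2 ≥ 2 and δ^2 ≥ 2/17.
δ ≥ (2/17)^(1/2) ≈ 0.343.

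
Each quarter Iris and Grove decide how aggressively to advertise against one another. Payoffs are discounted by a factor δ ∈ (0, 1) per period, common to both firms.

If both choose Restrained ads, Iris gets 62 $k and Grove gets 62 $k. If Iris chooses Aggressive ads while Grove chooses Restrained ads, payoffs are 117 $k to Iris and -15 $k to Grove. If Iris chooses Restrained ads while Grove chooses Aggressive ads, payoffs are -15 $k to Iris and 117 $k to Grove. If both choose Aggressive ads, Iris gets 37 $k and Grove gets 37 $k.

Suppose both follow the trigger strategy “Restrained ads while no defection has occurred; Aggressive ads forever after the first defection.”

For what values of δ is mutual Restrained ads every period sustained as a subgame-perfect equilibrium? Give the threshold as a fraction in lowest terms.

11/16

One-period gain from deviating is 117 − 62 = 55. The loss is 62 − 37 = 25 in every subsequent period, with present value 25·δ/(1−δ).
Deviation is unprofitable when 25·δ/(1−δ) ≥ 55, i.e. δ/(1−δ) ≥ 11/5.
Equivalently δ ≥ 55/(55+25) = 11/16.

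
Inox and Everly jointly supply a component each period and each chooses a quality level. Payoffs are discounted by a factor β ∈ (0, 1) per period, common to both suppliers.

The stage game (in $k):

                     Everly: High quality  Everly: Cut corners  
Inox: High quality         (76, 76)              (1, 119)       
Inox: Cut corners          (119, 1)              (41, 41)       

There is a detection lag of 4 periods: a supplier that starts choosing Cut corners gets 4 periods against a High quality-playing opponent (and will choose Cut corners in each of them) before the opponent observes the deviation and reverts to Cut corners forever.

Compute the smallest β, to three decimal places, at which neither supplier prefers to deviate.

0.862

Deviating for the 4 undetected periods gains 119−76 = 43 per period over cooperation, then loses 76−41 = 35 per period forever once punishment starts.
Gain: 43(1 + β + … + β^3); loss: 35·β^4/(1−β).
No profitable deviation ⇔ 43(1−β^4) ≤ 35·β^4, i.e. β^4 ≥ 43/(43+35) = 43/78.
Hence β ≥ (43/78)^(1/4) ≈ 0.862.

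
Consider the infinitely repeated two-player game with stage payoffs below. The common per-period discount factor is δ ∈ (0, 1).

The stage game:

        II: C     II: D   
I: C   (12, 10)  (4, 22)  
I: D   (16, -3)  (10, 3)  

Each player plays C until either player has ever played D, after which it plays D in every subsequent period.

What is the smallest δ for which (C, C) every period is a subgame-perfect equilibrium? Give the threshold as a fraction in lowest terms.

I: cooperation gives 12 each period; deviation gives 16 once then 10 forever.
  12/(1−δ) ≥ 16 + 10δ/(1−δ) ⇒ δ ≥ 4/6 = 2/3.
II: cooperation gives 10 each period; deviation gives 22 once then 3 forever.
  δ ≥ 12/19.
Both must hold, so the binding constraint is I's: δ ≥ 2/3.

2/3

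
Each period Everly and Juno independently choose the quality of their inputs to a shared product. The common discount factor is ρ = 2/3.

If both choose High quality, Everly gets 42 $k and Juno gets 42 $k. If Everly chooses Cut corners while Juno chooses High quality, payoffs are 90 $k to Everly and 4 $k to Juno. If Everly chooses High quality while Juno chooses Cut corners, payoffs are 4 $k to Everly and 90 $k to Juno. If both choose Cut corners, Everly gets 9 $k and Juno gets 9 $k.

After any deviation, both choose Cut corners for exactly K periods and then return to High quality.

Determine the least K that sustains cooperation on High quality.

4

No profitable deviation requires (42−9)(ρ+…+ρ^K) ≥ 90−42, i.e. ρ+…+ρ^K ≥ 16/11 ≈ 1.4545.
With ρ = 2/3, the partial sums are K=1: 0.6667, K=2: 1.1111, K=3: 1.4074, K=4: 1.6049.
K = 4 is the first length at which the sum reaches 1.4545.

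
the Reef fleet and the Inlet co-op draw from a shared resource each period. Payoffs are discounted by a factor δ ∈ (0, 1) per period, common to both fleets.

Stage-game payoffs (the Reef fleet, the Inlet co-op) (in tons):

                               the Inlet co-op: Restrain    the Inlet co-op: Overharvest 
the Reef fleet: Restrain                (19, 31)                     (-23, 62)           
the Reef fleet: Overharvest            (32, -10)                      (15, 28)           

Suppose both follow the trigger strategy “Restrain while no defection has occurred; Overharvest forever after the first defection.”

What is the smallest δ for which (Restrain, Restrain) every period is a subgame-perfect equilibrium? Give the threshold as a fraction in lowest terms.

31/34

For the Reef fleet: deviation gain 32−19 = 13, per-period punishment loss 19−15 = 4. IC gives δ ≥ 13/17.
For the Inlet co-op: gain 31, loss 3 per period, so δ ≥ 31/34.
The tighter constraint is the Inlet co-op's, so cooperation needs δ ≥ 31/34.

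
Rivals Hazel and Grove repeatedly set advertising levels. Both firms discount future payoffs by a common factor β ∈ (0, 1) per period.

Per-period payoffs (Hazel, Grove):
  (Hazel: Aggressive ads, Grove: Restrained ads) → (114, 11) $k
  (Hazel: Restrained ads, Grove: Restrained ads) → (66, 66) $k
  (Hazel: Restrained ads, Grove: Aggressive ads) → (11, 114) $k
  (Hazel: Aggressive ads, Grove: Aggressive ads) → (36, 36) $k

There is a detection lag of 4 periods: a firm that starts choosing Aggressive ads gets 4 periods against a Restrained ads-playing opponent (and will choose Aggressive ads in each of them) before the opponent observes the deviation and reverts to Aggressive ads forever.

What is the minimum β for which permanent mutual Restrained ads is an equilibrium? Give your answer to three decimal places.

Deviating for the 4 undetected periods gains 114−66 = 48 per period over cooperation, then loses 66−36 = 30 per period forever once punishment starts.
Gain: 48(1 + β + … + β^3); loss: 30·β^4/(1−β).
No profitable deviation ⇔ 48(1−β^4) ≤ 30·β^4, i.e. β^4 ≥ 48/(48+30) = 8/13.
Hence β ≥ (8/13)^(1/4) ≈ 0.886.

0.886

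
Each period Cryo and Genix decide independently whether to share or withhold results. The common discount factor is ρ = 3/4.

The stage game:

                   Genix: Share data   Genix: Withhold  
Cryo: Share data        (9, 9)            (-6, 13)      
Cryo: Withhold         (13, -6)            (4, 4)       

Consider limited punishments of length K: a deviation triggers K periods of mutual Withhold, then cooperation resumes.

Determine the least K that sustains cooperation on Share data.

Need Σ_{k=1}^{K} ρ^k ≥ (13−9)/(9−4) = 0.8000 at ρ = 3/4.
At K = 1 the sum is 0.7500 < 0.8000; at K = 2 it is 1.3125 ≥ 0.8000.
So the minimum punishment length is K = 2.

2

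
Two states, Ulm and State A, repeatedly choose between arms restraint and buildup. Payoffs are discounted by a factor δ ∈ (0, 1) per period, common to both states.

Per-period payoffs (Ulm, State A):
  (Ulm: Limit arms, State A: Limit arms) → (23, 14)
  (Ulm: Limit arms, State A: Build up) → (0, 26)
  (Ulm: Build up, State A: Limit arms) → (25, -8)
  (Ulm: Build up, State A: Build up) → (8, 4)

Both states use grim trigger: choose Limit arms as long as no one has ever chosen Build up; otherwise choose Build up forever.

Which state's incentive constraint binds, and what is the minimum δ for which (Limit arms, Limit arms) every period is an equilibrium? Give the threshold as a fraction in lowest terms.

State A; δ ≥ 6/11

Ulm: cooperation gives 23 each period; deviation gives 25 once then 8 forever.
  23/(1−δ) ≥ 25 + 8δ/(1−δ) ⇒ δ ≥ 2/17.
State A: cooperation gives 14 each period; deviation gives 26 once then 4 forever.
  δ ≥ 12/22 = 6/11.
Both must hold, so the binding constraint is State A's: δ ≥ 6/11.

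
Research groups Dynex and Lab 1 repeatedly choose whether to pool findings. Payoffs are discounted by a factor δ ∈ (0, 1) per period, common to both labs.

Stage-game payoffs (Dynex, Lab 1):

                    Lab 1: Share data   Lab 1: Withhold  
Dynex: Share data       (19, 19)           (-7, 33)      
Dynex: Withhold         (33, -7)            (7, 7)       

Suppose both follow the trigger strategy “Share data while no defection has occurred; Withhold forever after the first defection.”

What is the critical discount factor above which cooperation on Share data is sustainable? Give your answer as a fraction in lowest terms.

7/13

One-period gain from deviating is 33 − 19 = 14. The loss is 19 − 7 = 12 in every subsequent period, with present value 12·δ/(1−δ).
Deviation is unprofitable when 12·δ/(1−δ) ≥ 14, i.e. δ/(1−δ) ≥ 7/6.
Equivalently δ ≥ 14/(14+12) = 7/13.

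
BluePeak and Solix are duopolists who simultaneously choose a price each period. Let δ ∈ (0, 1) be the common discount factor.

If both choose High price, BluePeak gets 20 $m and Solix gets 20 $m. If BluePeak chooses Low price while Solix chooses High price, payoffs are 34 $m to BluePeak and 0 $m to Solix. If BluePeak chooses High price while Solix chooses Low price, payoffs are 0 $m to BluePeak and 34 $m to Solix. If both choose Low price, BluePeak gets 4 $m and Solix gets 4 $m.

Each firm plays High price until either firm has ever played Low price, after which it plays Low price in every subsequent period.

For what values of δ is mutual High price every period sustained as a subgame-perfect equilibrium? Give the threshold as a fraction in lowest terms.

Under grim trigger the critical discount factor is (T−C)/(T−P) with T = 34, C = 20, P = 4.
δ* = (34−20)/(34−4) = 14/30 = 7/15.

7/15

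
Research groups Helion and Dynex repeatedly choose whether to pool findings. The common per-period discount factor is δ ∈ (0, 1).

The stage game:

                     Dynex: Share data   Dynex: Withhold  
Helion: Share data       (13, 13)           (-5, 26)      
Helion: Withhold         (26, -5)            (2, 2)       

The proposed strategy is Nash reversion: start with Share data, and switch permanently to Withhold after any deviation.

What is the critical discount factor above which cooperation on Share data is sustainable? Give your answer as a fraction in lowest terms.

13/24

Under grim trigger the critical discount factor is (T−C)/(T−P) with T = 26, C = 13, P = 2.
δ* = (26−13)/(26−2) = 13/24.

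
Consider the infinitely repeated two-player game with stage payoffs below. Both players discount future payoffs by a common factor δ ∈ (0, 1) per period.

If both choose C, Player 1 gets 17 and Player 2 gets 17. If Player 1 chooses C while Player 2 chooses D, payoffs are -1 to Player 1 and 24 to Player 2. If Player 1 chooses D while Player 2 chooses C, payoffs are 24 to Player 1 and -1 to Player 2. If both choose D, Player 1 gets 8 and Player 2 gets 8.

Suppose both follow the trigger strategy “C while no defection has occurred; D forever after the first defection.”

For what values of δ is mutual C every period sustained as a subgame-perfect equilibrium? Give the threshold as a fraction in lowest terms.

17/(1−δ) ≥ 24 + 8δ/(1−δ)
17 ≥ 24 − 16δ
δ ≥ 7/16.

7/16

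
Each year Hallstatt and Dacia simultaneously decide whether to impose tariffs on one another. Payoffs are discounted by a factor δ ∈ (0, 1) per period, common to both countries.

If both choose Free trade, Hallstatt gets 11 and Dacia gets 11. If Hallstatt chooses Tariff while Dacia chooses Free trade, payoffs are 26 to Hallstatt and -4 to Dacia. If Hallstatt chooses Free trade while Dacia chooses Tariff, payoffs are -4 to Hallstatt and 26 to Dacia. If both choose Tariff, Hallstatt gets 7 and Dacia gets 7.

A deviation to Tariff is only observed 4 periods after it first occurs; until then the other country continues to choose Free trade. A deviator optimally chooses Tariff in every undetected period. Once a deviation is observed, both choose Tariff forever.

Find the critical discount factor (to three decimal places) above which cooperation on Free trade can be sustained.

The best deviation is to choose Tariff for all 4 undetected periods, earning 26 each, then 7 forever once detected.
Deviation value: 26(1−δ^4)/(1−δ) + 7δ^4/(1−δ); cooperation value: 11/(1−δ).
IC: 11 ≥ 26(1−δ^4) + 7δ^4 = 26 − 19δ^4.
So δ^4 ≥ 15/19, giving δ ≥ (15/19)^(1/4) ≈ 0.943.

0.943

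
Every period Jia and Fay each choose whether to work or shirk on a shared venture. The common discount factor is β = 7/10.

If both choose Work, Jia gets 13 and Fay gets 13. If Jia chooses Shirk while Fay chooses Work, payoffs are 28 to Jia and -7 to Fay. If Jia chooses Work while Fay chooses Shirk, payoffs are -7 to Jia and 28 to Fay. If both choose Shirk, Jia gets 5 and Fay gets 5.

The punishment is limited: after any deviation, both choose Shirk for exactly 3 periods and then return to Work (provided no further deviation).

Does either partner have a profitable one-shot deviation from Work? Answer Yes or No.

A one-shot deviation gives 28 now, then 5 for 3 periods, then back to 13.
Gain from deviating: (28−13) today; loss: (13−5) in each of the next 3 periods.
No-deviation condition: (13−5)(β+…+β^3) ≥ 28−13, i.e. β+…+β^3 ≥ 15/8.
At β = 7/10: β+…+β^3 = 1.5330 < 1.8750.
So cooperation is not sustainable.

Yes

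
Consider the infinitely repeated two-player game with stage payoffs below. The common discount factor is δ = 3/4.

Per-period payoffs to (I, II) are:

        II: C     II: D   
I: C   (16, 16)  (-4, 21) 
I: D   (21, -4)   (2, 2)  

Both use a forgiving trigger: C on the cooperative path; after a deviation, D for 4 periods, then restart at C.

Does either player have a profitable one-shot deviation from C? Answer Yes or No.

No

IC: δ+…+δ^4 ≥ (21−16)/(16−2) = 5/14.
At δ = 3/4: partial sum = 2.0508 ≥ 0.3571. Cooperation sustainable.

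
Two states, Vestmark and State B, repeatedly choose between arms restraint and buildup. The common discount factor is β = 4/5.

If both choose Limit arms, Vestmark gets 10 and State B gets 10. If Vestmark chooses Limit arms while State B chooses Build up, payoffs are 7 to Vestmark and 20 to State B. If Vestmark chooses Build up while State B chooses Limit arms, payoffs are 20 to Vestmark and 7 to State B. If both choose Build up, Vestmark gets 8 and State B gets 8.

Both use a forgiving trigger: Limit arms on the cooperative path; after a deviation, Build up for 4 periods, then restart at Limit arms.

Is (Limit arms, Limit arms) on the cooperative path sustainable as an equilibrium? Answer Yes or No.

Comparing payoff streams over the 5 periods until play realigns: cooperate → 10(1+β+…+β^4); deviate → 20 + 8(β+…+β^4).
Cooperation is sustained iff (10−8)(β+…+β^4) ≥ 20−10.
β+…+β^4 = 4/5·(1−(4/5)^4)/(1−4/5) = 2.3616, and (20−10)/(10−8) = 5.0000.
2.3616 < 5.0000, so cooperation is not sustainable.

No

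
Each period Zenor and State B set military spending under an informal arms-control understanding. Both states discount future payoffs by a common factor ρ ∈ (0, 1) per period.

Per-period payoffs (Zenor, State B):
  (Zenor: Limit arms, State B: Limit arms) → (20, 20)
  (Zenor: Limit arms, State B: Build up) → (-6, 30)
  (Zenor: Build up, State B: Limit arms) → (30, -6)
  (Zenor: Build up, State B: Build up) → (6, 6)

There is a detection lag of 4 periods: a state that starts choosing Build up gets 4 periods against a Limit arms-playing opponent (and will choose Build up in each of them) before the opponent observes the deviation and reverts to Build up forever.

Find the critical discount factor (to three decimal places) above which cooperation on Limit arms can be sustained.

0.803

A deviator earns 30 for 4 periods, then 6 forever; cooperating earns 20 forever. Multiplying the IC by (1−ρ):
20 ≥ 30(1−ρ^4) + 6ρ^4, so 24·ρ^4 ≥ 10 and ρ^4 ≥ 5/12.
ρ ≥ (5/12)^(1/4) ≈ 0.803.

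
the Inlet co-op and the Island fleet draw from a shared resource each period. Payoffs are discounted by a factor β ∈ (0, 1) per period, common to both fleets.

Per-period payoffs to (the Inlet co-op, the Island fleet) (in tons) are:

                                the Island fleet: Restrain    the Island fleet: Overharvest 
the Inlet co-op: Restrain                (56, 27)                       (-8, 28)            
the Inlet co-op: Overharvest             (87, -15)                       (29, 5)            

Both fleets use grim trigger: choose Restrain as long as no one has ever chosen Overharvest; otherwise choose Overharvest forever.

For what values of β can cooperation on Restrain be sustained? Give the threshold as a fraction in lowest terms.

For the Inlet co-op: deviation gain 87−56 = 31, per-period punishment loss 56−29 = 27. IC gives β ≥ 31/58.
For the Island fleet: gain 1, loss 22 per period, so β ≥ 1/23.
The tighter constraint is the Inlet co-op's, so cooperation needs β ≥ 31/58.

31/58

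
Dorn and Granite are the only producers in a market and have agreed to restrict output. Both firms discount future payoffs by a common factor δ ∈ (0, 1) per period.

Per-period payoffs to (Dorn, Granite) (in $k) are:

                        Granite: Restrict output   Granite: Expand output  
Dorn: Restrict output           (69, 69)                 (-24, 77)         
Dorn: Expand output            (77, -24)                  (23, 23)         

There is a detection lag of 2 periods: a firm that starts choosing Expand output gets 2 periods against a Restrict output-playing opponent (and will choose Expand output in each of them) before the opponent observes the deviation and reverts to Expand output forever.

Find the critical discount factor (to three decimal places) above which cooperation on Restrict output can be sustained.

0.385

The best deviation is to choose Expand output for all 2 undetected periods, earning 77 each, then 23 forever once detected.
Deviation value: 77(1−δ^2)/(1−δ) + 23δ^2/(1−δ); cooperation value: 69/(1−δ).
IC: 69 ≥ 77(1−δ^2) + 23δ^2 = 77 − 54δ^2.
So δ^2 ≥ 8/54 = 4/27, giving δ ≥ (4/27)^(1/2) ≈ 0.385.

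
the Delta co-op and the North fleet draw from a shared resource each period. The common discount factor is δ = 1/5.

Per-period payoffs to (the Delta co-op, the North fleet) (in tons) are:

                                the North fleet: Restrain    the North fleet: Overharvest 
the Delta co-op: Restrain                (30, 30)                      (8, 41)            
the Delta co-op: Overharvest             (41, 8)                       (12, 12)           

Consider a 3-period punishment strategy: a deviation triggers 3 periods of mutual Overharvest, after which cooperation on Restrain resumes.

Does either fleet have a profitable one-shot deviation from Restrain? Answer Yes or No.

A one-shot deviation gives 41 now, then 12 for 3 periods, then back to 30.
Gain from deviating: (41−30) today; loss: (30−12) in each of the next 3 periods.
No-deviation condition: (30−12)(δ+…+δ^3) ≥ 41−30, i.e. δ+…+δ^3 ≥ 11/18.
At δ = 1/5: δ+…+δ^3 = 0.2480 < 0.6111.
So cooperation is not sustainable.

Yes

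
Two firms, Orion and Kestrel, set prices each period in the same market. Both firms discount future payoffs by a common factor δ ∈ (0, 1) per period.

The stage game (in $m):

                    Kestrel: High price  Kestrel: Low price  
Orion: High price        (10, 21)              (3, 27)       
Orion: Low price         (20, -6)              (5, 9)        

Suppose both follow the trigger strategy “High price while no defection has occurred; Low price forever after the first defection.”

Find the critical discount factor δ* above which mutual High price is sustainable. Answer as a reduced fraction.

2/3

Orion's threshold: (20−10)/(20−5) = 2/3.
Kestrel's threshold: (27−21)/(27−9) = 1/3.
2/3 > 1/3, so Orion binds and δ* = 2/3.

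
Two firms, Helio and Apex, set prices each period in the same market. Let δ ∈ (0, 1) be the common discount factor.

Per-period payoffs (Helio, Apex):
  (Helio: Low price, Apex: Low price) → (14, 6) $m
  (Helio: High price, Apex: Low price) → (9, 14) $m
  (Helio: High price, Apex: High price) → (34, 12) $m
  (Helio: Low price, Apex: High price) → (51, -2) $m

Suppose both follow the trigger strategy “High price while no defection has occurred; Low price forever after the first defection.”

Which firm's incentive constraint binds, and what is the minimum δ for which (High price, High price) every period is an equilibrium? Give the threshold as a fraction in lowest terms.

Helio; δ ≥ 17/37

For Helio: deviation gain 51−34 = 17, per-period punishment loss 34−14 = 20. IC gives δ ≥ 17/37.
For Apex: gain 2, loss 6 per period, so δ ≥ 2/8 = 1/4.
The tighter constraint is Helio's, so cooperation needs δ ≥ 17/37.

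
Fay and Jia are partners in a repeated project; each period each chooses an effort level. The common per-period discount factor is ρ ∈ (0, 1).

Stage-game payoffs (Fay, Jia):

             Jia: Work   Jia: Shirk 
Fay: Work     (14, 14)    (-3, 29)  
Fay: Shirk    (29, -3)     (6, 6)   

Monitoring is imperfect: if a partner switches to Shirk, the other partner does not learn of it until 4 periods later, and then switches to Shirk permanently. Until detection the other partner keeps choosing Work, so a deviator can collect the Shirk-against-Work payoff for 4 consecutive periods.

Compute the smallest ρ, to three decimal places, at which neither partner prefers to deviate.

Deviating for the 4 undetected periods gains 29−14 = 15 per period over cooperation, then loses 14−6 = 8 per period forever once punishment starts.
Gain: 15(1 + ρ + … + ρ^3); loss: 8·ρ^4/(1−ρ).
No profitable deviation ⇔ 15(1−ρ^4) ≤ 8·ρ^4, i.e. ρ^4 ≥ 15/(15+8) = 15/23.
Hence ρ ≥ (15/23)^(1/4) ≈ 0.899.

0.899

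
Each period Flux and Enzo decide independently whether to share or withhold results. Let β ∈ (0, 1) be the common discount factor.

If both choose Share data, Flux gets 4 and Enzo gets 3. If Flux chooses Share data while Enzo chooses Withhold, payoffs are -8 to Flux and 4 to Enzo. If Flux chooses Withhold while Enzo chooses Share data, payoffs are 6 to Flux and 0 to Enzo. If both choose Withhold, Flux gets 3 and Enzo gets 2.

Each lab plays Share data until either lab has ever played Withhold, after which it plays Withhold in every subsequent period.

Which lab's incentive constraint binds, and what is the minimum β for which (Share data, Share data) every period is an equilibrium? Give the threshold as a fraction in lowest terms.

For Flux: deviation gain 6−4 = 2, per-period punishment loss 4−3 = 1. IC gives β ≥ 2/3.
For Enzo: gain 1, loss 1 per period, so β ≥ 1/2.
The tighter constraint is Flux's, so cooperation needs β ≥ 2/3.

Flux; β ≥ 2/3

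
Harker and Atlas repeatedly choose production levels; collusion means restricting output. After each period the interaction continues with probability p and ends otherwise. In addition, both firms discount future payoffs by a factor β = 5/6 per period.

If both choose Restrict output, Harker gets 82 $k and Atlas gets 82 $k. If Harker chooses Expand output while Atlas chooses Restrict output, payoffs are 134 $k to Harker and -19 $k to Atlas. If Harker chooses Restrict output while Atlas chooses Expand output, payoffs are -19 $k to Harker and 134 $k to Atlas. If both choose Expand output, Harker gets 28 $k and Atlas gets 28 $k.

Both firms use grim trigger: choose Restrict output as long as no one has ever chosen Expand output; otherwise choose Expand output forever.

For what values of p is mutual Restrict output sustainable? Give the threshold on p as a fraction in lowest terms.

156/265

Expected continuation weight on next period's payoff is β·p = 5/6·p, which plays the role of the discount factor.
Cooperation requires 5/6·p ≥ (134−82)/(134−28) = 26/53, hence p ≥ 156/265.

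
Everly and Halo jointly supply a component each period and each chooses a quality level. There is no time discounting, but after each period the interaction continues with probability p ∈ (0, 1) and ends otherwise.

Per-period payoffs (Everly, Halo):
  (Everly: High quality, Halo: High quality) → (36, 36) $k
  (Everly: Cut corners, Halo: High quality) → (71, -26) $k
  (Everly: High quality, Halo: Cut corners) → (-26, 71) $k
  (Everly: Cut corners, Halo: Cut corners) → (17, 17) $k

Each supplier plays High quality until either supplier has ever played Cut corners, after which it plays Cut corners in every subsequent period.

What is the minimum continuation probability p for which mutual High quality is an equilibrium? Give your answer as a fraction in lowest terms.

35/54

Expected cooperation value is 36 + p·36 + p²·36 + … = 36/(1−p); deviation gives 71 + p·17/(1−p).
36 ≥ 71(1−p) + 17p ⇒ 54p ≥ 35 ⇒ p ≥ 35/54.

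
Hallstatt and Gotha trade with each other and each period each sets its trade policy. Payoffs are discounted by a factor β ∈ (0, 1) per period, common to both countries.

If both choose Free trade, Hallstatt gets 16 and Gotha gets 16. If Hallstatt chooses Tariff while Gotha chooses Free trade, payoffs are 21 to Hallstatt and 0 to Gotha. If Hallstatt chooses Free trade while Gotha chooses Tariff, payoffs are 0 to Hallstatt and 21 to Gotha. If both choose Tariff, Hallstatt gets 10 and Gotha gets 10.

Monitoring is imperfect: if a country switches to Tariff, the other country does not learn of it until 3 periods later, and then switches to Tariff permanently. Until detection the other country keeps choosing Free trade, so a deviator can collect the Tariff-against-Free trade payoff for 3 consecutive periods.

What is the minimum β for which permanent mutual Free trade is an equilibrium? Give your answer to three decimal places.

0.769

The best deviation is to choose Tariff for all 3 undetected periods, earning 21 each, then 10 forever once detected.
Deviation value: 21(1−β^3)/(1−β) + 10β^3/(1−β); cooperation value: 16/(1−β).
IC: 16 ≥ 21(1−β^3) + 10β^3 = 21 − 11β^3.
So β^3 ≥ 5/11, giving β ≥ (5/11)^(1/3) ≈ 0.769.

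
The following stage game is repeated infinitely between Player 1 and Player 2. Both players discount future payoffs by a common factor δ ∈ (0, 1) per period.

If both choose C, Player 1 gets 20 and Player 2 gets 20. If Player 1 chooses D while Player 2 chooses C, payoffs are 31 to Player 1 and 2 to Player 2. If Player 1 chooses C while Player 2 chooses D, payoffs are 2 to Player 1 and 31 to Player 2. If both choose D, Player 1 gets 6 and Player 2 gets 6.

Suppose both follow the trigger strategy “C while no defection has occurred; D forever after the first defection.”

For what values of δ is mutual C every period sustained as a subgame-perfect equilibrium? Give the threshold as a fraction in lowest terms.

20/(1−δ) ≥ 31 + 6δ/(1−δ)
20 ≥ 31 − 25δ
δ ≥ 11/25.

11/25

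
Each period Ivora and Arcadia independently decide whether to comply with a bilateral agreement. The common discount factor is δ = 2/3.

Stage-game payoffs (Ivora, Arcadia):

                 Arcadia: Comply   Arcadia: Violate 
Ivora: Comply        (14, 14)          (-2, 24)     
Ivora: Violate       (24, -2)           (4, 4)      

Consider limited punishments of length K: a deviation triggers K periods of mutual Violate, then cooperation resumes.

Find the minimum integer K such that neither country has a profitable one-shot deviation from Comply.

Need Σ_{k=1}^{K} δ^k ≥ (24−14)/(14−4) = 1.0000 at δ = 2/3.
At K = 1 the sum is 0.6667 < 1.0000; at K = 2 it is 1.1111 ≥ 1.0000.
So the minimum punishment length is K = 2.

2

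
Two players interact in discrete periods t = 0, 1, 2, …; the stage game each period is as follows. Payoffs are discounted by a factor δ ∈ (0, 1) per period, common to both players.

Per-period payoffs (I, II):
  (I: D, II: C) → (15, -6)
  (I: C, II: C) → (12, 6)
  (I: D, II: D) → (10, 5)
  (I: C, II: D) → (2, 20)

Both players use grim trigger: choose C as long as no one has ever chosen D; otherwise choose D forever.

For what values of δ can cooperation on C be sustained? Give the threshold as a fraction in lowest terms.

14/15

For I: deviation gain 15−12 = 3, per-period punishment loss 12−10 = 2. IC gives δ ≥ 3/5.
For II: gain 14, loss 1 per period, so δ ≥ 14/15.
The tighter constraint is II's, so cooperation needs δ ≥ 14/15.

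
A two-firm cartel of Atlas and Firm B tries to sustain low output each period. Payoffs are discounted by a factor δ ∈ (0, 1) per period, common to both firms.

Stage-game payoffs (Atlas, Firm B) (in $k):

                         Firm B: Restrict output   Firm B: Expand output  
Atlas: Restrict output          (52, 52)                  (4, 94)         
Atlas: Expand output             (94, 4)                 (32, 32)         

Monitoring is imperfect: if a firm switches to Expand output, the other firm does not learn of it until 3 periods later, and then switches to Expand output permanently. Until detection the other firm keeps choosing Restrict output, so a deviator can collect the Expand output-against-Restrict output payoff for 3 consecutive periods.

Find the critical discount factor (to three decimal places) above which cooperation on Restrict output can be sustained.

A deviator earns 94 for 3 periods, then 32 forever; cooperating earns 52 forever. Multiplying the IC by (1−δ):
52 ≥ 94(1−δ^3) + 32δ^3, so 62·δ^3 ≥ 42 and δ^3 ≥ 21/31.
δ ≥ (21/31)^(1/3) ≈ 0.878.

0.878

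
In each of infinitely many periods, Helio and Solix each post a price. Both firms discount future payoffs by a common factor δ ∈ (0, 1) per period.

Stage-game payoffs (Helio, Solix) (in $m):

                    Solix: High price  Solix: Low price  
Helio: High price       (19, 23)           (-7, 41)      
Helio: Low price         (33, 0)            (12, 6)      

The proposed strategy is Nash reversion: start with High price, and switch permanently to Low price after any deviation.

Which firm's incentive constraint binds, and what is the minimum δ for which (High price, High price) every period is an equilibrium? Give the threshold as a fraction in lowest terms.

Helio; δ ≥ 2/3

Helio: cooperation gives 19 each period; deviation gives 33 once then 12 forever.
  19/(1−δ) ≥ 33 + 12δ/(1−δ) ⇒ δ ≥ 14/21 = 2/3.
Solix: cooperation gives 23 each period; deviation gives 41 once then 6 forever.
  δ ≥ 18/35.
Both must hold, so the binding constraint is Helio's: δ ≥ 2/3.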